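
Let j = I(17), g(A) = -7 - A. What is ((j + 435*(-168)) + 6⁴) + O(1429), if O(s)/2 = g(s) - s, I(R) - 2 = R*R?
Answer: -77223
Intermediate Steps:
I(R) = 2 + R² (I(R) = 2 + R*R = 2 + R²)
j = 291 (j = 2 + 17² = 2 + 289 = 291)
O(s) = -14 - 4*s (O(s) = 2*((-7 - s) - s) = 2*(-7 - 2*s) = -14 - 4*s)
((j + 435*(-168)) + 6⁴) + O(1429) = ((291 + 435*(-168)) + 6⁴) + (-14 - 4*1429) = ((291 - 73080) + 1296) + (-14 - 5716) = (-72789 + 1296) - 5730 = -71493 - 5730 = -77223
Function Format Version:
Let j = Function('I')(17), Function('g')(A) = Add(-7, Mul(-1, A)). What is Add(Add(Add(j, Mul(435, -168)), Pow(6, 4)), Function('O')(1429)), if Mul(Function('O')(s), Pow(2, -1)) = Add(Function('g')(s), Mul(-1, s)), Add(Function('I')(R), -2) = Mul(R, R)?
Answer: -77223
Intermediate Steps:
Function('I')(R) = Add(2, Pow(R, 2)) (Function('I')(R) = Add(2, Mul(R, R)) = Add(2, Pow(R, 2)))
j = 291 (j = Add(2, Pow(17, 2)) = Add(2, 289) = 291)
Function('O')(s) = Add(-14, Mul(-4, s)) (Function('O')(s) = Mul(2, Add(Add(-7, Mul(-1, s)), Mul(-1, s))) = Mul(2, Add(-7, Mul(-2, s))) = Add(-14, Mul(-4, s)))
Add(Add(Add(j, Mul(435, -168)), Pow(6, 4)), Function('O')(1429)) = Add(Add(Add(291, Mul(435, -168)), Pow(6, 4)), Add(-14, Mul(-4, 1429))) = Add(Add(Add(291, -73080), 1296), Add(-14, -5716)) = Add(Add(-72789, 1296), -5730) = Add(-71493, -5730) = -77223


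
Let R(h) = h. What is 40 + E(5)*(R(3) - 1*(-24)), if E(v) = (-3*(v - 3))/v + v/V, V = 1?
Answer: 713/5 ≈ 142.60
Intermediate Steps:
E(v) = v + (9 - 3*v)/v (E(v) = (-3*(v - 3))/v + v/1 = (-3*(-3 + v))/v + v*1 = (9 - 3*v)/v + v = v + (9 - 3*v)/v)
40 + E(5)*(R(3) - 1*(-24)) = 40 + (-3 + 5 + 9/5)*(3 - 1*(-24)) = 40 + (-3 + 5 + 9*(1/5))*(3 + 24) = 40 + (-3 + 5 + 9/5)*27 = 40 + (19/5)*27 = 40 + 513/5 = 713/5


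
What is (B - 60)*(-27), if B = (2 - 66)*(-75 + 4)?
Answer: -121068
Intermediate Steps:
B = 4544 (B = -64*(-71) = 4544)
(B - 60)*(-27) = (4544 - 60)*(-27) = 4484*(-27) = -121068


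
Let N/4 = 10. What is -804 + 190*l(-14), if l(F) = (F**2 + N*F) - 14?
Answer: -72624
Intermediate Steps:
N = 40 (N = 4*10 = 40)
l(F) = -14 + F**2 + 40*F (l(F) = (F**2 + 40*F) - 14 = -14 + F**2 + 40*F)
-804 + 190*l(-14) = -804 + 190*(-14 + (-14)**2 + 40*(-14)) = -804 + 190*(-14 + 196 - 560) = -804 + 190*(-378) = -804 - 71820 = -72624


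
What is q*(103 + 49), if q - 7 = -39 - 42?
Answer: -11248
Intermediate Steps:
q = -74 (q = 7 + (-39 - 42) = 7 - 81 = -74)
q*(103 + 49) = -74*(103 + 49) = -74*152 = -11248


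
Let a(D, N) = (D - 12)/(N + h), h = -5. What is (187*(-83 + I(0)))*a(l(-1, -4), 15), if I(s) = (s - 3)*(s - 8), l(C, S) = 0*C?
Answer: 66198/5 ≈ 13240.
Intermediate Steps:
l(C, S) = 0
a(D, N) = (-12 + D)/(-5 + N) (a(D, N) = (D - 12)/(N - 5) = (-12 + D)/(-5 + N))
I(s) = (-8 + s)*(-3 + s) (I(s) = (-3 + s)*(-8 + s) = (-8 + s)*(-3 + s))
(187*(-83 + I(0)))*a(l(-1, -4), 15) = (187*(-83 + (24 + 0**2 - 11*0)))*((-12 + 0)/(-5 + 15)) = (187*(-83 + (24 + 0 + 0)))*(-12/10) = (187*(-83 + 24))*((1/10)*(-12)) = (187*(-59))*(-6/5) = -11033*(-6/5) = 66198/5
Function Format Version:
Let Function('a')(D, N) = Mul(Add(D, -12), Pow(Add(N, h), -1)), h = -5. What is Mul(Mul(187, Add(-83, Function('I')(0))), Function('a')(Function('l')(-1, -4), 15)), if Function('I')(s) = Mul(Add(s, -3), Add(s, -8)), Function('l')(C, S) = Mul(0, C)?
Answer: Rational(66198, 5) ≈ 13240.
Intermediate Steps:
Function('l')(C, S) = 0
Function('a')(D, N) = Mul(Pow(Add(-5, N), -1), Add(-12, D)) (Function('a')(D, N) = Mul(Add(D, -12), Pow(Add(N, -5), -1)) = Mul(Add(-12, D), Pow(Add(-5, N), -1)) = Mul(Pow(Add(-5, N), -1), Add(-12, D)))
Function('I')(s) = Mul(Add(-8, s), Add(-3, s)) (Function('I')(s) = Mul(Add(-3, s), Add(-8, s)) = Mul(Add(-8, s), Add(-3, s)))
Mul(Mul(187, Add(-83, Function('I')(0))), Function('a')(Function('l')(-1, -4), 15)) = Mul(Mul(187, Add(-83, Add(24, Pow(0, 2), Mul(-11, 0)))), Mul(Pow(Add(-5, 15), -1), Add(-12, 0))) = Mul(Mul(187, Add(-83, Add(24, 0, 0))), Mul(Pow(10, -1), -12)) = Mul(Mul(187, Add(-83, 24)), Mul(Rational(1, 10), -12)) = Mul(Mul(187, -59), Rational(-6, 5)) = Mul(-11033, Rational(-6, 5)) = Rational(66198, 5)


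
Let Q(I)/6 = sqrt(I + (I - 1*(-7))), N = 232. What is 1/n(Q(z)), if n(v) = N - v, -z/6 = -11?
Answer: 58/12205 + 3*sqrt(139)/24410 ≈ 0.0062011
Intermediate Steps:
z = 66 (z = -6*(-11) = 66)
Q(I) = 6*sqrt(7 + 2*I) (Q(I) = 6*sqrt(I + (I - 1*(-7))) = 6*sqrt(I + (I + 7)) = 6*sqrt(I + (7 + I)) = 6*sqrt(7 + 2*I))
n(v) = 232 - v
1/n(Q(z)) = 1/(232 - 6*sqrt(7 + 2*66)) = 1/(232 - 6*sqrt(7 + 132)) = 1/(232 - 6*sqrt(139))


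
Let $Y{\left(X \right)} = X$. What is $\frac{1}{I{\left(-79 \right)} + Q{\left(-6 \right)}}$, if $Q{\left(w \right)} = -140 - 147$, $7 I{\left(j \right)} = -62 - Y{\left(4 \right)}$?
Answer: $- \frac{7}{2075} \approx -0.0033735$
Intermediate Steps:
$I{\left(j \right)} = - \frac{66}{7}$ ($I{\left(j \right)} = \frac{-62 - 4}{7} = \frac{1}{7} \left(-66\right) = - \frac{66}{7}$)
$Q{\left(w \right)} = -287$ ($Q{\left(w \right)} = -140 - 147 = -287$)
$\frac{1}{I{\left(-79 \right)} + Q{\left(-6 \right)}} = \frac{1}{- \frac{66}{7} - 287} = \frac{1}{- \frac{2075}{7}} = - \frac{7}{2075}$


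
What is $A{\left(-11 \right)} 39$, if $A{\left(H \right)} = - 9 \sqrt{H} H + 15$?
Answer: $585 + 3861 i \sqrt{11} \approx 585.0 + 12805.0 i$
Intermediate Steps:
$A{\left(H \right)} = 15 - 9 H^{\frac{3}{2}}$ ($A{\left(H \right)} = - 9 H^{\frac{3}{2}} + 15 = 15 - 9 H^{\frac{3}{2}}$)
$A{\left(-11 \right)} 39 = \left(15 - 9 \left(-11\right)^{\frac{3}{2}}\right) 39 = \left(15 - 9 \left(- 11 i \sqrt{11}\right)\right) 39 = \left(15 + 99 i \sqrt{11}\right) 39 = 585 + 3861 i \sqrt{11}$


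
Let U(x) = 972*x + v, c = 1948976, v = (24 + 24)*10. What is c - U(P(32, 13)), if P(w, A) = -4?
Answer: 1952384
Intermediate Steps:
v = 480 (v = 48*10 = 480)
U(x) = 480 + 972*x (U(x) = 972*x + 480 = 480 + 972*x)
c - U(P(32, 13)) = 1948976 - (480 + 972*(-4)) = 1948976 - (480 - 3888) = 1948976 - 1*(-3408) = 1948976 + 3408 = 1952384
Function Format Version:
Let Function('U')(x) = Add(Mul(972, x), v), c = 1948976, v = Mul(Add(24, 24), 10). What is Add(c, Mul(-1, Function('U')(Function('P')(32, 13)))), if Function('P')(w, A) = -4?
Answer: 1952384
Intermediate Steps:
v = 480 (v = Mul(48, 10) = 480)
Function('U')(x) = Add(480, Mul(972, x)) (Function('U')(x) = Add(Mul(972, x), 480) = Add(480, Mul(972, x)))
Add(c, Mul(-1, Function('U')(Function('P')(32, 13)))) = Add(1948976, Mul(-1, Add(480, Mul(972, -4)))) = Add(1948976, Mul(-1, Add(480, -3888))) = Add(1948976, Mul(-1, -3408)) = Add(1948976, 3408) = 1952384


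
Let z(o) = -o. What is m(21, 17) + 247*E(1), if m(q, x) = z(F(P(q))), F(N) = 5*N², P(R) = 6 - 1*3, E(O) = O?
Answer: 202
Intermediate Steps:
P(R) = 3 (P(R) = 6 - 3 = 3)
m(q, x) = -45 (m(q, x) = -5*3² = -5*9 = -1*45 = -45)
m(21, 17) + 247*E(1) = -45 + 247*1 = -45 + 247 = 202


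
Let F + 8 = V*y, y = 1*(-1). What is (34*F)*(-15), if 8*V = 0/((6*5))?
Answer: 4080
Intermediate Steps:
V = 0 (V = (0/((6*5)))/8 = (0/30)/8 = (0*(1/30))/8 = (1/8)*0 = 0)
y = -1
F = -8 (F = -8 + 0*(-1) = -8 + 0 = -8)
(34*F)*(-15) = (34*(-8))*(-15) = -272*(-15) = 4080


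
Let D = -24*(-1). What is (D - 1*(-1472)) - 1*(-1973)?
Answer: 3469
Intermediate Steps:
D = 24
(D - 1*(-1472)) - 1*(-1973) = (24 - 1*(-1472)) - 1*(-1973) = (24 + 1472) + 1973 = 1496 + 1973 = 3469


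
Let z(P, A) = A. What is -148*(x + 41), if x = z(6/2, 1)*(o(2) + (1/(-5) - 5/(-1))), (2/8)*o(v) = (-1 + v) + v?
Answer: -42772/5 ≈ -8554.4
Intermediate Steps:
o(v) = -4 + 8*v (o(v) = 4*((-1 + v) + v) = 4*(-1 + 2*v) = -4 + 8*v)
x = 84/5 (x = 1*((-4 + 8*2) + (1/(-5) - 5/(-1))) = 1*((-4 + 16) + (1*(-1/5) - 5*(-1))) = 1*(12 + (-1/5 + 5)) = 1*(12 + 24/5) = 1*(84/5) = 84/5 ≈ 16.800)
-148*(x + 41) = -148*(84/5 + 41) = -148*289/5 = -42772/5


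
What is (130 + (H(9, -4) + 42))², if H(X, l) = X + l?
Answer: 31329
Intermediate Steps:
(130 + (H(9, -4) + 42))² = (130 + ((9 - 4) + 42))² = (130 + (5 + 42))² = (130 + 47)² = 177² = 31329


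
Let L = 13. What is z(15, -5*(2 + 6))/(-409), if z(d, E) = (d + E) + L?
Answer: 12/409 ≈ 0.029340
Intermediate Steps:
z(d, E) = 13 + E + d (z(d, E) = (d + E) + 13 = (E + d) + 13 = 13 + E + d)
z(15, -5*(2 + 6))/(-409) = (13 - 5*(2 + 6) + 15)/(-409) = (13 - 5*8 + 15)*(-1/409) = (13 - 40 + 15)*(-1/409) = -12*(-1/409) = 12/409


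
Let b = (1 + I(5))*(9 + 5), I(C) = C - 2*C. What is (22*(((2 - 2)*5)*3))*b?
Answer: 0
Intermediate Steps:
I(C) = -C
b = -56 (b = (1 - 1*5)*(9 + 5) = (1 - 5)*14 = -4*14 = -56)
(22*(((2 - 2)*5)*3))*b = (22*(((2 - 2)*5)*3))*(-56) = (22*((0*5)*3))*(-56) = (22*(0*3))*(-56) = (22*0)*(-56) = 0*(-56) = 0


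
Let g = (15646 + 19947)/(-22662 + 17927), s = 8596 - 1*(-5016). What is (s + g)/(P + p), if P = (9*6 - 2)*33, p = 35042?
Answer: 64417227/174049130 ≈ 0.37011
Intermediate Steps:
s = 13612 (s = 8596 + 5016 = 13612)
g = -35593/4735 (g = 35593/(-4735) = 35593*(-1/4735) = -35593/4735 ≈ -7.5170)
P = 1716 (P = (54 - 2)*33 = 52*33 = 1716)
(s + g)/(P + p) = (13612 - 35593/4735)/(1716 + 35042) = (64417227/4735)/36758 = (64417227/4735)*(1/36758) = 64417227/174049130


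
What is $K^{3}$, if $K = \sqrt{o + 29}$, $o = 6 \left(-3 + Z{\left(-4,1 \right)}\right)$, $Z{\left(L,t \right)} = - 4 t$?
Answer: $- 13 i \sqrt{13} \approx - 46.872 i$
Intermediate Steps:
$o = -42$ ($o = 6 \left(-3 - 4\right) = 6 \left(-7\right) = -42$)
$K = i \sqrt{13}$ ($K = \sqrt{-42 + 29} = \sqrt{-13} = i \sqrt{13} \approx 3.6056 i$)
$K^{3} = \left(i \sqrt{13}\right)^{3} = - 13 i \sqrt{13}$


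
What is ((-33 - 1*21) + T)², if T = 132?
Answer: 6084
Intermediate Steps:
((-33 - 1*21) + T)² = ((-33 - 1*21) + 132)² = ((-33 - 21) + 132)² = (-54 + 132)² = 78² = 6084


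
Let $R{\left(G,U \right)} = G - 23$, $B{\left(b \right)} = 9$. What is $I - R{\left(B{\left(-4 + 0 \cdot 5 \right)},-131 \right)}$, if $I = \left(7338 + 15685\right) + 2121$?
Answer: $25158$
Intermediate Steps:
$R{\left(G,U \right)} = -23 + G$
$I = 25144$ ($I = 23023 + 2121 = 25144$)
$I - R{\left(B{\left(-4 + 0 \cdot 5 \right)},-131 \right)} = 25144 - \left(-23 + 9\right) = 25144 - -14 = 25144 + 14 = 25158$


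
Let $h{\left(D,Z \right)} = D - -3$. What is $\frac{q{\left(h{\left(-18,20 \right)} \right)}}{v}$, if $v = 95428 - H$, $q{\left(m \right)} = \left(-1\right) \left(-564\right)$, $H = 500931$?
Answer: $- \frac{564}{405503} \approx -0.0013909$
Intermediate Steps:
$h{\left(D,Z \right)} = 3 + D$ ($h{\left(D,Z \right)} = D + 3 = 3 + D$)
$q{\left(m \right)} = 564$
$v = -405503$ ($v = 95428 - 500931 = -405503$)
$\frac{q{\left(h{\left(-18,20 \right)} \right)}}{v} = \frac{564}{-405503} = 564 \left(- \frac{1}{405503}\right) = - \frac{564}{405503}$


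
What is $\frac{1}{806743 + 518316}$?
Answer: $\frac{1}{1325059} \approx 7.5468 \cdot 10^{-7}$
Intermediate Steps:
$\frac{1}{806743 + 518316} = \frac{1}{1325059}$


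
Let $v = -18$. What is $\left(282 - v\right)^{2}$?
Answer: $90000$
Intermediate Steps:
$\left(282 - v\right)^{2} = \left(282 - -18\right)^{2} = \left(282 + 18\right)^{2} = 300^{2} = 90000$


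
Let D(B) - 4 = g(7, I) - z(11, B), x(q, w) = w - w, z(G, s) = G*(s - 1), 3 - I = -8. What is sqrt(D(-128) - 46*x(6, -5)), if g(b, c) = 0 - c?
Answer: 2*sqrt(353) ≈ 37.577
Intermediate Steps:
I = 11 (I = 3 - 1*(-8) = 3 + 8 = 11)
g(b, c) = -c
z(G, s) = G*(-1 + s)
x(q, w) = 0
D(B) = 4 - 11*B (D(B) = 4 + (-1*11 - 11*(-1 + B)) = 4 + (-11 - (-11 + 11*B)) = 4 + (-11 + (11 - 11*B)) = 4 - 11*B)
sqrt(D(-128) - 46*x(6, -5)) = sqrt((4 - 11*(-128)) - 46*0) = sqrt((4 + 1408) + 0) = sqrt(1412 + 0) = sqrt(1412) = 2*sqrt(353)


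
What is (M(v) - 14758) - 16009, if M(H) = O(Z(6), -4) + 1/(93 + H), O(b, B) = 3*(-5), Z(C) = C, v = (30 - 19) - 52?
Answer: -1600663/52 ≈ -30782.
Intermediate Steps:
v = -41 (v = 11 - 52 = -41)
O(b, B) = -15
M(H) = -15 + 1/(93 + H)
(M(v) - 14758) - 16009 = ((-1394 - 15*(-41))/(93 - 41) - 14758) - 16009 = ((-1394 + 615)/52 - 14758) - 16009 = ((1/52)*(-779) - 14758) - 16009 = (-779/52 - 14758) - 16009 = -768195/52 - 16009 = -1600663/52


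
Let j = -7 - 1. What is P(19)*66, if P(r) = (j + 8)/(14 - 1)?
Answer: 0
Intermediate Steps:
j = -8
P(r) = 0 (P(r) = (-8 + 8)/(14 - 1) = 0/13 = 0*(1/13) = 0)
P(19)*66 = 0*66 = 0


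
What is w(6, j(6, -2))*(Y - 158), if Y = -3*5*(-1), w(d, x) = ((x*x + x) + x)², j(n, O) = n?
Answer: -329472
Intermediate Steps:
w(d, x) = (x² + 2*x)² (w(d, x) = ((x² + x) + x)² = ((x + x²) + x)² = (x² + 2*x)²)
Y = 15 (Y = -15*(-1) = 15)
w(6, j(6, -2))*(Y - 158) = (6²*(2 + 6)²)*(15 - 158) = (36*8²)*(-143) = (36*64)*(-143) = 2304*(-143) = -329472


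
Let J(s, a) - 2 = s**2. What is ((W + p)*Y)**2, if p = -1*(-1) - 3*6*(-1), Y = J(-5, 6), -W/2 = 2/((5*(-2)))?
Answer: 6859161/25 ≈ 2.7437e+5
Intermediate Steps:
W = 2/5 (W = -4/(5*(-2)) = -4/(-10) = -4*(-1)/10 = -2*(-1/5) = 2/5 ≈ 0.40000)
J(s, a) = 2 + s**2
Y = 27 (Y = 2 + (-5)**2 = 2 + 25 = 27)
p = 19 (p = 1 - 18*(-1) = 1 + 18 = 19)
((W + p)*Y)**2 = ((2/5 + 19)*27)**2 = ((97/5)*27)**2 = (2619/5)**2 = 6859161/25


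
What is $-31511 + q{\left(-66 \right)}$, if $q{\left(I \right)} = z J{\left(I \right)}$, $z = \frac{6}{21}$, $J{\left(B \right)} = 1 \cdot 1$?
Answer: $- \frac{220575}{7} \approx -31511.0$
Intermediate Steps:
$J{\left(B \right)} = 1$
$z = \frac{2}{7}$ ($z = 6 \cdot \frac{1}{21} = \frac{2}{7} \approx 0.28571$)
$q{\left(I \right)} = \frac{2}{7}$ ($q{\left(I \right)} = \frac{2}{7} \cdot 1 = \frac{2}{7}$)
$-31511 + q{\left(-66 \right)} = -31511 + \frac{2}{7} = - \frac{220575}{7}$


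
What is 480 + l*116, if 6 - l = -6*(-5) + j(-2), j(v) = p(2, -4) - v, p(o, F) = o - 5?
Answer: -2188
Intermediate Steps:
p(o, F) = -5 + o
j(v) = -3 - v (j(v) = (-5 + 2) - v = -3 - v)
l = -23 (l = 6 - (-6*(-5) + (-3 - 1*(-2))) = 6 - (30 + (-3 + 2)) = 6 - (30 - 1) = 6 - 1*29 = 6 - 29 = -23)
480 + l*116 = 480 - 23*116 = 480 - 2668 = -2188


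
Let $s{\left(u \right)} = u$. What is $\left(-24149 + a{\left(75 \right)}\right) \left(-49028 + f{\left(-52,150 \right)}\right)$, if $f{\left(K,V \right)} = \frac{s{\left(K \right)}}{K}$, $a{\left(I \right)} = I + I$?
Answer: $1176598973$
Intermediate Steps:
$a{\left(I \right)} = 2 I$
$f{\left(K,V \right)} = 1$ ($f{\left(K,V \right)} = \frac{K}{K} = 1$)
$\left(-24149 + a{\left(75 \right)}\right) \left(-49028 + f{\left(-52,150 \right)}\right) = \left(-24149 + 2 \cdot 75\right) \left(-49028 + 1\right) = \left(-24149 + 150\right) \left(-49027\right) = \left(-23999\right) \left(-49027\right) = 1176598973$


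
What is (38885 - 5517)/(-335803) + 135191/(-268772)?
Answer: -7766561067/12893491988 ≈ -0.60236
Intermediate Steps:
(38885 - 5517)/(-335803) + 135191/(-268772) = 33368*(-1/335803) + 135191*(-1/268772) = -33368/335803 - 19313/38396 = -7766561067/12893491988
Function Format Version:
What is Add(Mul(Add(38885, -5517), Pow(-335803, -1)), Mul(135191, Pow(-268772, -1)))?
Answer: Rational(-7766561067, 12893491988) ≈ -0.60236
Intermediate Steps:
Add(Mul(Add(38885, -5517), Pow(-335803, -1)), Mul(135191, Pow(-268772, -1))) = Add(Mul(33368, Rational(-1, 335803)), Mul(135191, Rational(-1, 268772))) = Add(Rational(-33368, 335803), Rational(-19313, 38396)) = Rational(-7766561067, 12893491988)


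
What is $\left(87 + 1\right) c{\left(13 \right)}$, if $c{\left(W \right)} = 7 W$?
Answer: $8008$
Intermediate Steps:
$\left(87 + 1\right) c{\left(13 \right)} = \left(87 + 1\right) 7 \cdot 13 = 88 \cdot 91 = 8008$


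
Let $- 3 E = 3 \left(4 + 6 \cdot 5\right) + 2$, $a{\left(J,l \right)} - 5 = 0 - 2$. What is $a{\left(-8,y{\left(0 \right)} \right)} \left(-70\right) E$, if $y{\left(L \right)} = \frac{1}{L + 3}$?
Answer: $7280$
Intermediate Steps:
$y{\left(L \right)} = \frac{1}{3 + L}$
$a{\left(J,l \right)} = 3$ ($a{\left(J,l \right)} = 5 + \left(0 - 2\right) = 5 - 2 = 3$)
$E = - \frac{104}{3}$ ($E = - \frac{3 \left(4 + 6 \cdot 5\right) + 2}{3} = - \frac{3 \left(4 + 30\right) + 2}{3} = - \frac{3 \cdot 34 + 2}{3} = - \frac{102 + 2}{3} = \left(- \frac{1}{3}\right) 104 = - \frac{104}{3} \approx -34.667$)
$a{\left(-8,y{\left(0 \right)} \right)} \left(-70\right) E = 3 \left(-70\right) \left(- \frac{104}{3}\right) = \left(-210\right) \left(- \frac{104}{3}\right) = 7280$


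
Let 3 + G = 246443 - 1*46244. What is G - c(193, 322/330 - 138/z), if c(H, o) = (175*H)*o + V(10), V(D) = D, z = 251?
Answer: 1538975683/8283 ≈ 1.8580e+5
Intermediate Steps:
c(H, o) = 10 + 175*H*o (c(H, o) = (175*H)*o + 10 = 175*H*o + 10 = 10 + 175*H*o)
G = 200196 (G = -3 + (246443 - 1*46244) = -3 + (246443 - 46244) = -3 + 200199 = 200196)
G - c(193, 322/330 - 138/z) = 200196 - (10 + 175*193*(322/330 - 138/251)) = 200196 - (10 + 175*193*(322*(1/330) - 138*1/251)) = 200196 - (10 + 175*193*(161/165 - 138/251)) = 200196 - (10 + 175*193*(17641/41415)) = 200196 - (10 + 119164955/8283) = 200196 - 1*119247785/8283 = 200196 - 119247785/8283 = 1538975683/8283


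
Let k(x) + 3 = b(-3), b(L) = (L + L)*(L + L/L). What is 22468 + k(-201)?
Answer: 22477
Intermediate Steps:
b(L) = 2*L*(1 + L) (b(L) = (2*L)*(L + 1) = (2*L)*(1 + L) = 2*L*(1 + L))
k(x) = 9 (k(x) = -3 + 2*(-3)*(1 - 3) = -3 + 2*(-3)*(-2) = -3 + 12 = 9)
22468 + k(-201) = 22468 + 9 = 22477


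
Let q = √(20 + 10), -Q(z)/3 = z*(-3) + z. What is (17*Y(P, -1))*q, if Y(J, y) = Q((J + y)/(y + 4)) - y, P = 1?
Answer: 17*√30 ≈ 93.113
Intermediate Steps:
Q(z) = 6*z (Q(z) = -3*(z*(-3) + z) = -3*(-3*z + z) = -(-6)*z = 6*z)
Y(J, y) = -y + 6*(J + y)/(4 + y) (Y(J, y) = 6*((J + y)/(y + 4)) - y = 6*((J + y)/(4 + y)) - y = 6*(J + y)/(4 + y) - y = -y + 6*(J + y)/(4 + y))
q = √30 ≈ 5.4772
(17*Y(P, -1))*q = (17*((-1*(-1)² + 2*(-1) + 6*1)/(4 - 1)))*√30 = (17*((-1*1 - 2 + 6)/3))*√30 = (17*((-1 - 2 + 6)/3))*√30 = (17*((⅓)*3))*√30 = (17*1)*√30 = 17*√30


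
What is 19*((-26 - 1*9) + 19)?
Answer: -304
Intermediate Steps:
19*((-26 - 1*9) + 19) = 19*((-26 - 9) + 19) = 19*(-35 + 19) = 19*(-16) = -304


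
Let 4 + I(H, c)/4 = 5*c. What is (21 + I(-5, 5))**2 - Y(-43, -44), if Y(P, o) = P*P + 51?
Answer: 9125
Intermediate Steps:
I(H, c) = -16 + 20*c (I(H, c) = -16 + 4*(5*c) = -16 + 20*c)
Y(P, o) = 51 + P**2 (Y(P, o) = P**2 + 51 = 51 + P**2)
(21 + I(-5, 5))**2 - Y(-43, -44) = (21 + (-16 + 20*5))**2 - (51 + (-43)**2) = (21 + (-16 + 100))**2 - (51 + 1849) = (21 + 84)**2 - 1*1900 = 105**2 - 1900 = 11025 - 1900 = 9125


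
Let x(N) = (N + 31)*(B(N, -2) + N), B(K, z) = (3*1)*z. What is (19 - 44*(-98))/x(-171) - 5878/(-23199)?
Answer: 82043903/191623740 ≈ 0.42815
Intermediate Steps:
B(K, z) = 3*z
x(N) = (-6 + N)*(31 + N) (x(N) = (N + 31)*(3*(-2) + N) = (31 + N)*(-6 + N) = (-6 + N)*(31 + N))
(19 - 44*(-98))/x(-171) - 5878/(-23199) = (19 - 44*(-98))/(-186 + (-171)² + 25*(-171)) - 5878/(-23199) = (19 + 4312)/(-186 + 29241 - 4275) - 5878*(-1/23199) = 4331/24780 + 5878/23199 = 82043903/191623740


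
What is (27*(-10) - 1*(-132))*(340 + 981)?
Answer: -182298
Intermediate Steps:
(27*(-10) - 1*(-132))*(340 + 981) = (-270 + 132)*1321 = -138*1321 = -182298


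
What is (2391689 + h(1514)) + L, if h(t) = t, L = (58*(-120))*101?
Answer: 1690243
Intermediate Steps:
L = -702960 (L = -6960*101 = -702960)
(2391689 + h(1514)) + L = (2391689 + 1514) - 702960 = 2393203 - 702960 = 1690243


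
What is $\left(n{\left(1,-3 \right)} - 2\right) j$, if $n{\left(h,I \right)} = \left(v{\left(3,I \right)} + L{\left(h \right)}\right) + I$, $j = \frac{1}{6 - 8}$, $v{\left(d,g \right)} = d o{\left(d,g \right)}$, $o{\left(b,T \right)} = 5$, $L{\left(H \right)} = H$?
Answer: $- \frac{11}{2} \approx -5.5$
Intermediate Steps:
$v{\left(d,g \right)} = 5 d$ ($v{\left(d,g \right)} = d 5 = 5 d$)
$j = - \frac{1}{2}$ ($j = \frac{1}{6 - 8} = \frac{1}{-2} = - \frac{1}{2} \approx -0.5$)
$n{\left(h,I \right)} = 15 + I + h$ ($n{\left(h,I \right)} = \left(5 \cdot 3 + h\right) + I = \left(15 + h\right) + I = 15 + I + h$)
$\left(n{\left(1,-3 \right)} - 2\right) j = \left(\left(15 - 3 + 1\right) - 2\right) \left(- \frac{1}{2}\right) = \left(13 - 2\right) \left(- \frac{1}{2}\right) = 11 \left(- \frac{1}{2}\right) = - \frac{11}{2}$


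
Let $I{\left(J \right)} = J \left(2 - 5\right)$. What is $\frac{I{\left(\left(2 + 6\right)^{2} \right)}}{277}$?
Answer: $- \frac{192}{277} \approx -0.69314$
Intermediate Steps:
$I{\left(J \right)} = - 3 J$ ($I{\left(J \right)} = J \left(-3\right) = - 3 J$)
$\frac{I{\left(\left(2 + 6\right)^{2} \right)}}{277} = \frac{\left(-3\right) \left(2 + 6\right)^{2}}{277} = - 3 \cdot 8^{2} \cdot \frac{1}{277} = \left(-3\right) 64 \cdot \frac{1}{277} = \left(-192\right) \frac{1}{277} = - \frac{192}{277}$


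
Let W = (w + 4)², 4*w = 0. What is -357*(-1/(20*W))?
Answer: 357/320 ≈ 1.1156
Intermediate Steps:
w = 0 (w = (¼)*0 = 0)
W = 16 (W = (0 + 4)² = 4² = 16)
-357*(-1/(20*W)) = -357/((10*16)*(-2)) = -357/(160*(-2)) = -357/(-320) = -357*(-1/320) = 357/320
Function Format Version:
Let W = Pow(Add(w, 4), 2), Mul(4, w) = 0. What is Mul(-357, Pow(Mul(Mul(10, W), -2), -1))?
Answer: Rational(357, 320) ≈ 1.1156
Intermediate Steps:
w = 0 (w = Mul(Rational(1, 4), 0) = 0)
W = 16 (W = Pow(Add(0, 4), 2) = Pow(4, 2) = 16)
Mul(-357, Pow(Mul(Mul(10, W), -2), -1)) = Mul(-357, Pow(Mul(Mul(10, 16), -2), -1)) = Mul(-357, Pow(Mul(160, -2), -1)) = Mul(-357, Pow(-320, -1)) = Mul(-357, Rational(-1, 320)) = Rational(357, 320)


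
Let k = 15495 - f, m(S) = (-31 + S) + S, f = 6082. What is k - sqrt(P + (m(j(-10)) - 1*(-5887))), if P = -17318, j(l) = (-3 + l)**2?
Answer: 9413 - 6*I*sqrt(309) ≈ 9413.0 - 105.47*I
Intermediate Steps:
m(S) = -31 + 2*S
k = 9413 (k = 15495 - 1*6082 = 15495 - 6082 = 9413)
k - sqrt(P + (m(j(-10)) - 1*(-5887))) = 9413 - sqrt(-17318 + ((-31 + 2*(-3 - 10)**2) - 1*(-5887))) = 9413 - sqrt(-17318 + ((-31 + 2*(-13)**2) + 5887)) = 9413 - sqrt(-17318 + ((-31 + 2*169) + 5887)) = 9413 - sqrt(-17318 + ((-31 + 338) + 5887)) = 9413 - sqrt(-17318 + (307 + 5887)) = 9413 - sqrt(-17318 + 6194) = 9413 - sqrt(-11124) = 9413 - 6*I*sqrt(309)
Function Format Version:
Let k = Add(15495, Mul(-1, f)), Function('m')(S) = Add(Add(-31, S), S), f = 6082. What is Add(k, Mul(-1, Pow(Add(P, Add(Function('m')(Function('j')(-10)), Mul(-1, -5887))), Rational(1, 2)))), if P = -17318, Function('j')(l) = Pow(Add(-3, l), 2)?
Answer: Add(9413, Mul(-6, I, Pow(309, Rational(1, 2)))) ≈ Add(9413.0, Mul(-105.47, I))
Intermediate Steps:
Function('m')(S) = Add(-31, Mul(2, S))
k = 9413 (k = Add(15495, Mul(-1, 6082)) = Add(15495, -6082) = 9413)
Add(k, Mul(-1, Pow(Add(P, Add(Function('m')(Function('j')(-10)), Mul(-1, -5887))), Rational(1, 2)))) = Add(9413, Mul(-1, Pow(Add(-17318, Add(Add(-31, Mul(2, Pow(Add(-3, -10), 2))), Mul(-1, -5887))), Rational(1, 2)))) = Add(9413, Mul(-1, Pow(Add(-17318, Add(Add(-31, Mul(2, Pow(-13, 2))), 5887)), Rational(1, 2)))) = Add(9413, Mul(-1, Pow(Add(-17318, Add(Add(-31, Mul(2, 169)), 5887)), Rational(1, 2)))) = Add(9413, Mul(-1, Pow(Add(-17318, Add(Add(-31, 338), 5887)), Rational(1, 2)))) = Add(9413, Mul(-1, Pow(Add(-17318, Add(307, 5887)), Rational(1, 2)))) = Add(9413, Mul(-1, Pow(Add(-17318, 6194), Rational(1, 2)))) = Add(9413, Mul(-1, Pow(-11124, Rational(1, 2)))) = Add(9413, Mul(-1, Mul(6, I, Pow(309, Rational(1, 2))))) = Add(9413, Mul(-6, I, Pow(309, Rational(1, 2))))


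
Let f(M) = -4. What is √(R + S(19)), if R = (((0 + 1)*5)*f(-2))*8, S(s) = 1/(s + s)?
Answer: I*√231002/38 ≈ 12.648*I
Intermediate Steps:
S(s) = 1/(2*s)
R = -160 (R = (((0 + 1)*5)*(-4))*8 = ((1*5)*(-4))*8 = (5*(-4))*8 = -20*8 = -160)
√(R + S(19)) = √(-160 + (½)/19) = √(-160 + (½)*(1/19)) = √(-160 + 1/38) = √(-6079/38) = I*√231002/38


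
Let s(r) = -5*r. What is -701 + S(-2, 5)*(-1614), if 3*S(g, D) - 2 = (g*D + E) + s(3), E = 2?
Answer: 10597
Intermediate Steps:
S(g, D) = -11/3 + D*g/3 (S(g, D) = ⅔ + ((g*D + 2) - 5*3)/3 = ⅔ + ((D*g + 2) - 15)/3 = ⅔ + ((2 + D*g) - 15)/3 = ⅔ + (-13 + D*g)/3 = ⅔ + (-13/3 + D*g/3) = -11/3 + D*g/3)
-701 + S(-2, 5)*(-1614) = -701 + (-11/3 + (⅓)*5*(-2))*(-1614) = -701 + (-11/3 - 10/3)*(-1614) = -701 - 7*(-1614) = -701 + 11298 = 10597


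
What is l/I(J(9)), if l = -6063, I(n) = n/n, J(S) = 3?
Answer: -6063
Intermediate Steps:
I(n) = 1
l/I(J(9)) = -6063/1 = -6063*1 = -6063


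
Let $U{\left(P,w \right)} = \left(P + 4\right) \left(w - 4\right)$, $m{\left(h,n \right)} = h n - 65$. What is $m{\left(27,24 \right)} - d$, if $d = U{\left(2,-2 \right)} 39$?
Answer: $1987$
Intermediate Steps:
$m{\left(h,n \right)} = -65 + h n$
$U{\left(P,w \right)} = \left(-4 + w\right) \left(4 + P\right)$ ($U{\left(P,w \right)} = \left(4 + P\right) \left(-4 + w\right) = \left(-4 + w\right) \left(4 + P\right)$)
$d = -1404$ ($d = \left(-16 - 8 + 4 \left(-2\right) + 2 \left(-2\right)\right) 39 = \left(-16 - 8 - 8 - 4\right) 39 = \left(-36\right) 39 = -1404$)
$m{\left(27,24 \right)} - d = \left(-65 + 27 \cdot 24\right) - -1404 = \left(-65 + 648\right) + 1404 = 583 + 1404 = 1987$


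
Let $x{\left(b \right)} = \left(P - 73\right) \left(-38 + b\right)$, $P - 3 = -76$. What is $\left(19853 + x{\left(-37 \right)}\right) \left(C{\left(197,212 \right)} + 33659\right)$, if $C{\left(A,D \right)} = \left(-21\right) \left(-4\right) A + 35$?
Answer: $1547604326$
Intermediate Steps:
$P = -73$ ($P = 3 - 76 = -73$)
$C{\left(A,D \right)} = 35 + 84 A$ ($C{\left(A,D \right)} = 84 A + 35 = 35 + 84 A$)
$x{\left(b \right)} = 5548 - 146 b$ ($x{\left(b \right)} = \left(-73 - 73\right) \left(-38 + b\right) = - 146 \left(-38 + b\right) = 5548 - 146 b$)
$\left(19853 + x{\left(-37 \right)}\right) \left(C{\left(197,212 \right)} + 33659\right) = \left(19853 + \left(5548 - -5402\right)\right) \left(\left(35 + 84 \cdot 197\right) + 33659\right) = \left(19853 + \left(5548 + 5402\right)\right) \left(\left(35 + 16548\right) + 33659\right) = \left(19853 + 10950\right) \left(16583 + 33659\right) = 30803 \cdot 50242 = 1547604326$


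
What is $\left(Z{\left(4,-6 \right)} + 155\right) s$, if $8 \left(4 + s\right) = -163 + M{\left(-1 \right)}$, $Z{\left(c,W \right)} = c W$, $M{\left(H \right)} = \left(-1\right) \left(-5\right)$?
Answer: $- \frac{12445}{4} \approx -3111.3$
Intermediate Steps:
$M{\left(H \right)} = 5$
$Z{\left(c,W \right)} = W c$
$s = - \frac{95}{4}$ ($s = -4 + \frac{-163 + 5}{8} = -4 + \frac{1}{8} \left(-158\right) = -4 - \frac{79}{4} = - \frac{95}{4} \approx -23.75$)
$\left(Z{\left(4,-6 \right)} + 155\right) s = \left(\left(-6\right) 4 + 155\right) \left(- \frac{95}{4}\right) = \left(-24 + 155\right) \left(- \frac{95}{4}\right) = 131 \left(- \frac{95}{4}\right) = - \frac{12445}{4}$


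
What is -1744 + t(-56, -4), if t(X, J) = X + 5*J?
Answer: -1820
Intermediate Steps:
-1744 + t(-56, -4) = -1744 + (-56 + 5*(-4)) = -1744 + (-56 - 20) = -1744 - 76 = -1820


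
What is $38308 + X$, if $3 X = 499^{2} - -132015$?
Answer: $\frac{495940}{3} \approx 1.6531 \cdot 10^{5}$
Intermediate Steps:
$X = \frac{381016}{3}$ ($X = \frac{499^{2} - -132015}{3} = \frac{249001 + 132015}{3} = \frac{1}{3} \cdot 381016 = \frac{381016}{3} \approx 1.2701 \cdot 10^{5}$)
$38308 + X = 38308 + \frac{381016}{3} = \frac{495940}{3}$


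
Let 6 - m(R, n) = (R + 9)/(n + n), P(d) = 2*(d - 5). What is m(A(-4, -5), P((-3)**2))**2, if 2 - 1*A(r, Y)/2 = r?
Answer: 5625/256 ≈ 21.973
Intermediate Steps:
P(d) = -10 + 2*d (P(d) = 2*(-5 + d) = -10 + 2*d)
A(r, Y) = 4 - 2*r
m(R, n) = 6 - (9 + R)/(2*n) (m(R, n) = 6 - (R + 9)/(n + n) = 6 - (9 + R)/(2*n))
m(A(-4, -5), P((-3)**2))**2 = ((-9 - (4 - 2*(-4)) + 12*(-10 + 2*(-3)**2))/(2*(-10 + 2*(-3)**2)))**2 = ((-9 - (4 + 8) + 12*(-10 + 2*9))/(2*(-10 + 2*9)))**2 = ((-9 - 1*12 + 12*(-10 + 18))/(2*(-10 + 18)))**2 = ((1/2)*(-9 - 12 + 12*8)/8)**2 = ((1/2)*(1/8)*(-9 - 12 + 96))**2 = ((1/2)*(1/8)*75)**2 = (75/16)**2 = 5625/256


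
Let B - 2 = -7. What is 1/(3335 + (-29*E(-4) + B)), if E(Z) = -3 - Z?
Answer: 1/3301 ≈ 0.00030294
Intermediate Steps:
B = -5 (B = 2 - 7 = -5)
1/(3335 + (-29*E(-4) + B)) = 1/(3335 + (-29*(-3 - 1*(-4)) - 5)) = 1/(3335 + (-29*(-3 + 4) - 5)) = 1/(3335 + (-29*1 - 5)) = 1/(3335 + (-29 - 5)) = 1/(3335 - 34) = 1/3301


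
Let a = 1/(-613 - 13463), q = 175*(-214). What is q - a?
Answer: -527146199/14076 ≈ -37450.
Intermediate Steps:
q = -37450
a = -1/14076 (a = 1/(-14076) = -1/14076 ≈ -7.1043e-5)
q - a = -37450 - 1*(-1/14076) = -37450 + 1/14076 = -527146199/14076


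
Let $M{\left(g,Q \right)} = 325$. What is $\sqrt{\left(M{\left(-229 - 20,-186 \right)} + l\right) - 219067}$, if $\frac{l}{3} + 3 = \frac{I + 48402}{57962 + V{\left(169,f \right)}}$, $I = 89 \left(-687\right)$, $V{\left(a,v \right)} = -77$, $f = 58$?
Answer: $\frac{9 i \sqrt{1005439411770}}{19295} \approx 467.71 i$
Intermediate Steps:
$I = -61143$
$l = - \frac{186396}{19295}$ ($l = -9 + 3 \frac{-61143 + 48402}{57962 - 77} = -9 + 3 \left(- \frac{12741}{57885}\right) = -9 + 3 \left(\left(-12741\right) \frac{1}{57885}\right) = -9 + 3 \left(- \frac{4247}{19295}\right) = -9 - \frac{12741}{19295} = - \frac{186396}{19295} \approx -9.6603$)
$\sqrt{\left(M{\left(-229 - 20,-186 \right)} + l\right) - 219067} = \sqrt{\left(325 - \frac{186396}{19295}\right) - 219067} = \sqrt{\frac{6084479}{19295} - 219067} = \sqrt{- \frac{4220813286}{19295}} = \frac{9 i \sqrt{1005439411770}}{19295}$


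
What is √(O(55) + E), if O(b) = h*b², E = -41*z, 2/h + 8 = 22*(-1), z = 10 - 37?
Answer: 2*√2037/3 ≈ 30.089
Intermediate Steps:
z = -27
h = -1/15 (h = 2/(-8 + 22*(-1)) = 2/(-8 - 22) = 2/(-30) = 2*(-1/30) = -1/15 ≈ -0.066667)
E = 1107 (E = -41*(-27) = 1107)
O(b) = -b²/15
√(O(55) + E) = √(-1/15*55² + 1107) = √(-1/15*3025 + 1107) = √(-605/3 + 1107) = √(2716/3) = 2*√2037/3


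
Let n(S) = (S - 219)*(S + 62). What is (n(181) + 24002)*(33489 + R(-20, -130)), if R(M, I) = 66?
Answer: 495540240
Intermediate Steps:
n(S) = (-219 + S)*(62 + S)
(n(181) + 24002)*(33489 + R(-20, -130)) = ((-13578 + 181**2 - 157*181) + 24002)*(33489 + 66) = ((-13578 + 32761 - 28417) + 24002)*33555 = (-9234 + 24002)*33555 = 14768*33555 = 495540240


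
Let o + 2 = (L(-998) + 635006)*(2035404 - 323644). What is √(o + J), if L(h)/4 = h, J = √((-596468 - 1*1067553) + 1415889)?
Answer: √(1080144524638 + 2*I*√62033) ≈ 1.0393e+6 + 0.e-4*I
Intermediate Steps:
J = 2*I*√62033 (J = √((-596468 - 1067553) + 1415889) = √(-1664021 + 1415889) = √(-248132) = 2*I*√62033 ≈ 498.13*I)
L(h) = 4*h
o = 1080144524638 (o = -2 + (4*(-998) + 635006)*(2035404 - 323644) = -2 + (-3992 + 635006)*1711760 = -2 + 631014*1711760 = -2 + 1080144524640 = 1080144524638)
√(o + J) = √(1080144524638 + 2*I*√62033)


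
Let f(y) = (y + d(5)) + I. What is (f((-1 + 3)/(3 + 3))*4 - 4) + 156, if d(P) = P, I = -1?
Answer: 508/3 ≈ 169.33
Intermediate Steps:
f(y) = 4 + y (f(y) = (y + 5) - 1 = (5 + y) - 1 = 4 + y)
(f((-1 + 3)/(3 + 3))*4 - 4) + 156 = ((4 + (-1 + 3)/(3 + 3))*4 - 4) + 156 = ((4 + 2/6)*4 - 4) + 156 = ((4 + 2*(⅙))*4 - 4) + 156 = ((4 + ⅓)*4 - 4) + 156 = ((13/3)*4 - 4) + 156 = (52/3 - 4) + 156 = 40/3 + 156 = 508/3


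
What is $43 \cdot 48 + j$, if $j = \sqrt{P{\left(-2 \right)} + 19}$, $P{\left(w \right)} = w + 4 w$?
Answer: $2067$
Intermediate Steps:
$P{\left(w \right)} = 5 w$
$j = 3$ ($j = \sqrt{5 \left(-2\right) + 19} = \sqrt{-10 + 19} = \sqrt{9} = 3$)
$43 \cdot 48 + j = 43 \cdot 48 + 3 = 2064 + 3 = 2067$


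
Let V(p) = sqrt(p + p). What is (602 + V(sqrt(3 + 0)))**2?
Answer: (602 + sqrt(2)*3**(1/4))**2 ≈ 3.6465e+5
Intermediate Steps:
V(p) = sqrt(2)*sqrt(p) (V(p) = sqrt(2*p) = sqrt(2)*sqrt(p))
(602 + V(sqrt(3 + 0)))**2 = (602 + sqrt(2)*sqrt(sqrt(3 + 0)))**2 = (602 + sqrt(2)*sqrt(sqrt(3)))**2 = (602 + sqrt(2)*3**(1/4))**2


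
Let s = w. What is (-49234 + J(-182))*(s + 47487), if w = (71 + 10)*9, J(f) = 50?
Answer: -2371455744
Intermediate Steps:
w = 729 (w = 81*9 = 729)
s = 729
(-49234 + J(-182))*(s + 47487) = (-49234 + 50)*(729 + 47487) = -49184*48216 = -2371455744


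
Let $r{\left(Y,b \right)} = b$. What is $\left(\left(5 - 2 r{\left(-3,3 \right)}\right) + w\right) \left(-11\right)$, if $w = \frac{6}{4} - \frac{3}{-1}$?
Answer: $- \frac{77}{2} \approx -38.5$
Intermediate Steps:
$w = \frac{9}{2}$ ($w = 6 \cdot \frac{1}{4} - -3 = \frac{3}{2} + 3 = \frac{9}{2} \approx 4.5$)
$\left(\left(5 - 2 r{\left(-3,3 \right)}\right) + w\right) \left(-11\right) = \left(\left(5 - 6\right) + \frac{9}{2}\right) \left(-11\right) = \left(-1 + \frac{9}{2}\right) \left(-11\right) = \frac{7}{2} \left(-11\right) = - \frac{77}{2}$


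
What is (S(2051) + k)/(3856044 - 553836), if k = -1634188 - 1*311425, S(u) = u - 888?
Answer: -108025/183456 ≈ -0.58883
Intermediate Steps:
S(u) = -888 + u
k = -1945613 (k = -1634188 - 311425 = -1945613)
(S(2051) + k)/(3856044 - 553836) = ((-888 + 2051) - 1945613)/(3856044 - 553836) = (1163 - 1945613)/3302208 = -1944450*1/3302208 = -108025/183456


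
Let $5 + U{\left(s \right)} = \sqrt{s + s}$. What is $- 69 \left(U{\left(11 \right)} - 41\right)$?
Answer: $3174 - 69 \sqrt{22} \approx 2850.4$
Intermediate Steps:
$U{\left(s \right)} = -5 + \sqrt{2} \sqrt{s}$ ($U{\left(s \right)} = -5 + \sqrt{s + s} = -5 + \sqrt{2 s} = -5 + \sqrt{2} \sqrt{s}$)
$- 69 \left(U{\left(11 \right)} - 41\right) = - 69 \left(\left(-5 + \sqrt{2} \sqrt{11}\right) - 41\right) = - 69 \left(\left(-5 + \sqrt{22}\right) - 41\right) = - 69 \left(-46 + \sqrt{22}\right) = 3174 - 69 \sqrt{22}$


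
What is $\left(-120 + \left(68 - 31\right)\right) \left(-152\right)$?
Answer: $12616$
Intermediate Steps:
$\left(-120 + \left(68 - 31\right)\right) \left(-152\right) = \left(-120 + 37\right) \left(-152\right) = \left(-83\right) \left(-152\right) = 12616$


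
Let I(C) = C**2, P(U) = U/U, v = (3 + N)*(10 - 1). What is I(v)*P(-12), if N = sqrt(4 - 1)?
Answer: 972 + 486*sqrt(3) ≈ 1813.8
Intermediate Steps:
N = sqrt(3) ≈ 1.7320
v = 27 + 9*sqrt(3) (v = (3 + sqrt(3))*(10 - 1) = (3 + sqrt(3))*9 = 27 + 9*sqrt(3) ≈ 42.588)
P(U) = 1
I(v)*P(-12) = (27 + 9*sqrt(3))**2*1 = (27 + 9*sqrt(3))**2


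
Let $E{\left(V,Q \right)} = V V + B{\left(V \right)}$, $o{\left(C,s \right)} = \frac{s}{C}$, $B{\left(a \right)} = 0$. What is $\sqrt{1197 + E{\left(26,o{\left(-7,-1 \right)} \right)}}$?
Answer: $\sqrt{1873} \approx 43.278$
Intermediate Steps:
$E{\left(V,Q \right)} = V^{2}$ ($E{\left(V,Q \right)} = V V + 0 = V^{2} + 0 = V^{2}$)
$\sqrt{1197 + E{\left(26,o{\left(-7,-1 \right)} \right)}} = \sqrt{1197 + 26^{2}} = \sqrt{1197 + 676} = \sqrt{1873}$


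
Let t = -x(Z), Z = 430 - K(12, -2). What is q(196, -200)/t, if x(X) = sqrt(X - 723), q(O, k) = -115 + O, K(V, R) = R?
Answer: 27*I*sqrt(291)/97 ≈ 4.7483*I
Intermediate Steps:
Z = 432 (Z = 430 - 1*(-2) = 430 + 2 = 432)
x(X) = sqrt(-723 + X)
t = -I*sqrt(291) (t = -sqrt(-723 + 432) = -sqrt(-291) = -I*sqrt(291) ≈ -17.059*I)
q(196, -200)/t = (-115 + 196)/((-I*sqrt(291))) = 81*(I*sqrt(291)/291) = 27*I*sqrt(291)/97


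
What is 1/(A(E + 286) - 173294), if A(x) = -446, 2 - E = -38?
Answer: -1/173740 ≈ -5.7557e-6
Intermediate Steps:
E = 40 (E = 2 - 1*(-38) = 2 + 38 = 40)
1/(A(E + 286) - 173294) = 1/(-446 - 173294) = 1/(-173740) = -1/173740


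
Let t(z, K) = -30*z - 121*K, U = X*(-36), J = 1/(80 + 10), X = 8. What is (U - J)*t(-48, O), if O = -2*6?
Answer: -12493922/15 ≈ -8.3293e+5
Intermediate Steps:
J = 1/90 ≈ 0.011111
O = -12
U = -288 (U = 8*(-36) = -288)
t(z, K) = -121*K - 30*z
(U - J)*t(-48, O) = (-288 - 1*1/90)*(-121*(-12) - 30*(-48)) = (-288 - 1/90)*(1452 + 1440) = -25921/90*2892 = -12493922/15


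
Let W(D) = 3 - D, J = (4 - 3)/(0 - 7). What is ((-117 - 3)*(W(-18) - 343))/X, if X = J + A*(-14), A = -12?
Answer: 54096/235 ≈ 230.20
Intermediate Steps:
J = -⅐ (J = 1/(-7) = 1*(-⅐) = -⅐ ≈ -0.14286)
X = 1175/7 (X = -⅐ - 12*(-14) = -⅐ + 168 = 1175/7 ≈ 167.86)
((-117 - 3)*(W(-18) - 343))/X = ((-117 - 3)*((3 - 1*(-18)) - 343))/(1175/7) = -120*((3 + 18) - 343)*(7/1175) = -120*(21 - 343)*(7/1175) = -120*(-322)*(7/1175) = 38640*(7/1175) = 54096/235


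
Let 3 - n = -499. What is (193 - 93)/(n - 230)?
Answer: 25/68 ≈ 0.36765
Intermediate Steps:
n = 502 (n = 3 - 1*(-499) = 3 + 499 = 502)
(193 - 93)/(n - 230) = (193 - 93)/(502 - 230) = 100/272 = 100*(1/272) = 25/68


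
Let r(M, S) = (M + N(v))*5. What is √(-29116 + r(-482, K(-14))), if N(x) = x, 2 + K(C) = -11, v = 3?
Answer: I*√31511 ≈ 177.51*I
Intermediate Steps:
K(C) = -13 (K(C) = -2 - 11 = -13)
r(M, S) = 15 + 5*M (r(M, S) = (M + 3)*5 = (3 + M)*5 = 15 + 5*M)
√(-29116 + r(-482, K(-14))) = √(-29116 + (15 + 5*(-482))) = √(-29116 + (15 - 2410)) = √(-29116 - 2395) = √(-31511) = I*√31511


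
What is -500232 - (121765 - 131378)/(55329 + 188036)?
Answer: -121738951067/243365 ≈ -5.0023e+5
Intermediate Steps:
-500232 - (121765 - 131378)/(55329 + 188036) = -500232 - (-9613)/243365 = -500232 - 1*(-9613/243365) = -500232 + 9613/243365 = -121738951067/243365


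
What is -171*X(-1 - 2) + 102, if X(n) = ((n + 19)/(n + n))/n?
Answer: -50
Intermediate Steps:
X(n) = (19 + n)/(2*n²) (X(n) = ((19 + n)/((2*n)))/n = ((19 + n)*(1/(2*n)))/n = ((19 + n)/(2*n))/n = (19 + n)/(2*n²))
-171*X(-1 - 2) + 102 = -171*(19 + (-1 - 2))/(2*(-1 - 2)²) + 102 = -171*(19 - 3)/(2*(-3)²) + 102 = -171*16/(2*9) + 102 = -171*8/9 + 102 = -152 + 102 = -50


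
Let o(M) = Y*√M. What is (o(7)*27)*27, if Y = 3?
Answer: 2187*√7 ≈ 5786.3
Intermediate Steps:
o(M) = 3*√M
(o(7)*27)*27 = ((3*√7)*27)*27 = (81*√7)*27 = 2187*√7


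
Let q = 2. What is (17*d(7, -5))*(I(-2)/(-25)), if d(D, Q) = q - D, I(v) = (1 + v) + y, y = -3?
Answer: -68/5 ≈ -13.600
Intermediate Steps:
I(v) = -2 + v (I(v) = (1 + v) - 3 = -2 + v)
d(D, Q) = 2 - D
(17*d(7, -5))*(I(-2)/(-25)) = (17*(2 - 1*7))*((-2 - 2)/(-25)) = (17*(2 - 7))*(-4*(-1/25)) = (17*(-5))*(4/25) = -85*4/25 = -68/5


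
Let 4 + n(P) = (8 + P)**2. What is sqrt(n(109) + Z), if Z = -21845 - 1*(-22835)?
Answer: 5*sqrt(587) ≈ 121.14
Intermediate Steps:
Z = 990 (Z = -21845 + 22835 = 990)
n(P) = -4 + (8 + P)**2
sqrt(n(109) + Z) = sqrt((-4 + (8 + 109)**2) + 990) = sqrt((-4 + 117**2) + 990) = sqrt((-4 + 13689) + 990) = sqrt(13685 + 990) = sqrt(14675) = 5*sqrt(587)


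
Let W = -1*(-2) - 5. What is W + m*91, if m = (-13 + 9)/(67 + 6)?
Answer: -583/73 ≈ -7.9863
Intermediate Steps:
W = -3 (W = 2 - 5 = -3)
m = -4/73 ≈ -0.054795
W + m*91 = -3 - 4/73*91 = -3 - 364/73 = -583/73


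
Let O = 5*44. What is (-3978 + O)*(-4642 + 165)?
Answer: 16824566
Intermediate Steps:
O = 220
(-3978 + O)*(-4642 + 165) = (-3978 + 220)*(-4642 + 165) = -3758*(-4477) = 16824566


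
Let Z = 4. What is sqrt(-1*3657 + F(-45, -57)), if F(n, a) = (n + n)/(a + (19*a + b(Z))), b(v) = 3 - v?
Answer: I*sqrt(4760876127)/1141 ≈ 60.472*I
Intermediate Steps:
F(n, a) = 2*n/(-1 + 20*a) (F(n, a) = (n + n)/(a + (19*a + (3 - 1*4))) = (2*n)/(a + (19*a + (3 - 4))) = (2*n)/(a + (19*a - 1)) = (2*n)/(a + (-1 + 19*a)) = (2*n)/(-1 + 20*a) = 2*n/(-1 + 20*a))
sqrt(-1*3657 + F(-45, -57)) = sqrt(-1*3657 + 2*(-45)/(-1 + 20*(-57))) = sqrt(-3657 + 2*(-45)/(-1 - 1140)) = sqrt(-3657 + 2*(-45)/(-1141)) = sqrt(-3657 + 2*(-45)*(-1/1141)) = sqrt(-3657 + 90/1141) = sqrt(-4172547/1141) = I*sqrt(4760876127)/1141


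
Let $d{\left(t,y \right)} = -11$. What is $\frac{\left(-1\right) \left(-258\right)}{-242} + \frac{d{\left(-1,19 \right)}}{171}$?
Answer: $- \frac{23390}{20691} \approx -1.1304$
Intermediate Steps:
$\frac{\left(-1\right) \left(-258\right)}{-242} + \frac{d{\left(-1,19 \right)}}{171} = \frac{\left(-1\right) \left(-258\right)}{-242} - \frac{11}{171} = 258 \left(- \frac{1}{242}\right) - \frac{11}{171} = - \frac{129}{121} - \frac{11}{171} = - \frac{23390}{20691}$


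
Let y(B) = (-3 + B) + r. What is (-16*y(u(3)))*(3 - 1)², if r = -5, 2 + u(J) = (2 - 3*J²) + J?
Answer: 2048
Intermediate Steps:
u(J) = J - 3*J² (u(J) = -2 + ((2 - 3*J²) + J) = -2 + (2 + J - 3*J²) = J - 3*J²)
y(B) = -8 + B (y(B) = (-3 + B) - 5 = -8 + B)
(-16*y(u(3)))*(3 - 1)² = (-16*(-8 + 3*(1 - 3*3)))*(3 - 1)² = -16*(-8 + 3*(1 - 9))*2² = -16*(-8 + 3*(-8))*4 = -16*(-8 - 24)*4 = -16*(-32)*4 = 512*4 = 2048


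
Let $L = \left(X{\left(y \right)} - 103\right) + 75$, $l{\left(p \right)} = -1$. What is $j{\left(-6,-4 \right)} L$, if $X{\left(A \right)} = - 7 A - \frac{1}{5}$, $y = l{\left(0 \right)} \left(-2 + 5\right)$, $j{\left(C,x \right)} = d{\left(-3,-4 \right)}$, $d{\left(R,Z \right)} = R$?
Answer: $\frac{108}{5} \approx 21.6$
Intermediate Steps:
$j{\left(C,x \right)} = -3$
$y = -3$ ($y = - (-2 + 5) = \left(-1\right) 3 = -3$)
$X{\left(A \right)} = - \frac{1}{5} - 7 A$ ($X{\left(A \right)} = - 7 A - \frac{1}{5} = - \frac{1}{5} - 7 A$)
$L = - \frac{36}{5}$ ($L = \left(\left(- \frac{1}{5} - -21\right) - 103\right) + 75 = \left(\left(- \frac{1}{5} + 21\right) - 103\right) + 75 = \left(\frac{104}{5} - 103\right) + 75 = - \frac{411}{5} + 75 = - \frac{36}{5} \approx -7.2$)
$j{\left(-6,-4 \right)} L = \left(-3\right) \left(- \frac{36}{5}\right) = \frac{108}{5}$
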